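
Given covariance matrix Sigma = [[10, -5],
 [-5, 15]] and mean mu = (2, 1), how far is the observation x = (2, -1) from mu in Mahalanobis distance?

Step 1 — centre the observation: (x - mu) = (0, -2).

Step 2 — invert Sigma. det(Sigma) = 10·15 - (-5)² = 125.
  Sigma^{-1} = (1/det) · [[d, -b], [-b, a]] = [[0.12, 0.04],
 [0.04, 0.08]].

Step 3 — form the quadratic (x - mu)^T · Sigma^{-1} · (x - mu):
  Sigma^{-1} · (x - mu) = (-0.08, -0.16).
  (x - mu)^T · [Sigma^{-1} · (x - mu)] = (0)·(-0.08) + (-2)·(-0.16) = 0.32.

Step 4 — take square root: d = √(0.32) ≈ 0.5657.

d(x, mu) = √(0.32) ≈ 0.5657


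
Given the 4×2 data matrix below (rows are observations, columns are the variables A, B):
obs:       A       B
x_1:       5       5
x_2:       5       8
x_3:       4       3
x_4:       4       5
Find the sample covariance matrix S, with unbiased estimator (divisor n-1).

Step 1 — column means:
  mean(A) = (5 + 5 + 4 + 4) / 4 = 18/4 = 4.5
  mean(B) = (5 + 8 + 3 + 5) / 4 = 21/4 = 5.25

Step 2 — sample covariance S[i,j] = (1/(n-1)) · Σ_k (x_{k,i} - mean_i) · (x_{k,j} - mean_j), with n-1 = 3.
  S[A,A] = ((0.5)·(0.5) + (0.5)·(0.5) + (-0.5)·(-0.5) + (-0.5)·(-0.5)) / 3 = 1/3 = 0.3333
  S[A,B] = ((0.5)·(-0.25) + (0.5)·(2.75) + (-0.5)·(-2.25) + (-0.5)·(-0.25)) / 3 = 2.5/3 = 0.8333
  S[B,B] = ((-0.25)·(-0.25) + (2.75)·(2.75) + (-2.25)·(-2.25) + (-0.25)·(-0.25)) / 3 = 12.75/3 = 4.25

S is symmetric (S[j,i] = S[i,j]). Assembling:

S = [[0.3333, 0.8333],
 [0.8333, 4.25]]


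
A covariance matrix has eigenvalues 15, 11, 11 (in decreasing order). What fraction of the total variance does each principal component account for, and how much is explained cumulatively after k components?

Step 1 — total variance = trace(Sigma) = Σ λ_i = 15 + 11 + 11 = 37.

Step 2 — fraction explained by component i = λ_i / Σ λ:
  PC1: 15/37 = 0.4054
  PC2: 11/37 = 0.2973
  PC3: 11/37 = 0.2973

Step 3 — cumulative fraction after k components = (λ_1 + ... + λ_k) / Σ λ:
  k = 1: 15/37 = 0.4054
  k = 2: (15 + 11)/37 = 26/37 = 0.7027
  k = 3: (15 + 11 + 11)/37 = 37/37 = 1

Summary (fraction, with percent):

explained: PC1 0.4054 (40.54%), PC2 0.2973 (29.73%), PC3 0.2973 (29.73%);  cumulative: 0.4054, 0.7027, 1


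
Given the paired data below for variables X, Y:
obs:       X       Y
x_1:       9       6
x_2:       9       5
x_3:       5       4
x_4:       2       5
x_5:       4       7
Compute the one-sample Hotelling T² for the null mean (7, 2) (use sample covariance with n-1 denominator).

Step 1 — sample mean vector:
  mean(X) = (9 + 9 + 5 + 2 + 4) / 5 = 29/5 = 5.8
  mean(Y) = (6 + 5 + 4 + 5 + 7) / 5 = 27/5 = 5.4
  x̄ = (5.8, 5.4),  deviation x̄ - mu_0 = (5.8, 5.4) - (7, 2) = (-1.2, 3.4).

Step 2 — sample covariance matrix, S[i,j] = (1/(n-1)) · Σ_k (x_{k,i} - mean_i) · (x_{k,j} - mean_j), divisor n-1 = 4:
  S[X,X] = ((3.2)·(3.2) + (3.2)·(3.2) + (-0.8)·(-0.8) + (-3.8)·(-3.8) + (-1.8)·(-1.8)) / 4 = 38.8/4 = 9.7
  S[X,Y] = ((3.2)·(0.6) + (3.2)·(-0.4) + (-0.8)·(-1.4) + (-3.8)·(-0.4) + (-1.8)·(1.6)) / 4 = 0.4/4 = 0.1
  S[Y,Y] = ((0.6)·(0.6) + (-0.4)·(-0.4) + (-1.4)·(-1.4) + (-0.4)·(-0.4) + (1.6)·(1.6)) / 4 = 5.2/4 = 1.3
  S = [[9.7, 0.1],
 [0.1, 1.3]].

Step 3 — invert S. det(S) = 9.7·1.3 - (0.1)² = 12.6.
  S^{-1} = (1/det) · [[d, -b], [-b, a]] = [[0.1032, -0.0079],
 [-0.0079, 0.7698]].

Step 4 — quadratic form (x̄ - mu_0)^T · S^{-1} · (x̄ - mu_0):
  S^{-1} · (x̄ - mu_0) = (-0.1508, 2.627),
  (x̄ - mu_0)^T · [...] = (-1.2)·(-0.1508) + (3.4)·(2.627) = 9.1127.

Step 5 — scale by n: T² = 5 · 9.1127 = 45.5635.

T² ≈ 45.5635


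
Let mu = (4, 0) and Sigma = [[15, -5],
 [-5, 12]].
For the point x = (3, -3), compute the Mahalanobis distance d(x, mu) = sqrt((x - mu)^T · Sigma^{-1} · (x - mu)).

Step 1 — centre the observation: (x - mu) = (-1, -3).

Step 2 — invert Sigma. det(Sigma) = 15·12 - (-5)² = 155.
  Sigma^{-1} = (1/det) · [[d, -b], [-b, a]] = [[0.0774, 0.0323],
 [0.0323, 0.0968]].

Step 3 — form the quadratic (x - mu)^T · Sigma^{-1} · (x - mu):
  Sigma^{-1} · (x - mu) = (-0.1742, -0.3226).
  (x - mu)^T · [Sigma^{-1} · (x - mu)] = (-1)·(-0.1742) + (-3)·(-0.3226) = 1.1419.

Step 4 — take square root: d = √(1.1419) ≈ 1.0686.

d(x, mu) = √(1.1419) ≈ 1.0686


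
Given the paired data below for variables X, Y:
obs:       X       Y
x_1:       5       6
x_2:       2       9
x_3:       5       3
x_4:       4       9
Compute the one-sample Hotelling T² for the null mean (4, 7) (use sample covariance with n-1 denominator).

Step 1 — sample mean vector:
  mean(X) = (5 + 2 + 5 + 4) / 4 = 16/4 = 4
  mean(Y) = (6 + 9 + 3 + 9) / 4 = 27/4 = 6.75
  x̄ = (4, 6.75),  deviation x̄ - mu_0 = (4, 6.75) - (4, 7) = (0, -0.25).

Step 2 — sample covariance matrix, S[i,j] = (1/(n-1)) · Σ_k (x_{k,i} - mean_i) · (x_{k,j} - mean_j), divisor n-1 = 3:
  S[X,X] = ((1)·(1) + (-2)·(-2) + (1)·(1) + (0)·(0)) / 3 = 6/3 = 2
  S[X,Y] = ((1)·(-0.75) + (-2)·(2.25) + (1)·(-3.75) + (0)·(2.25)) / 3 = -9/3 = -3
  S[Y,Y] = ((-0.75)·(-0.75) + (2.25)·(2.25) + (-3.75)·(-3.75) + (2.25)·(2.25)) / 3 = 24.75/3 = 8.25
  S = [[2, -3],
 [-3, 8.25]].

Step 3 — invert S. det(S) = 2·8.25 - (-3)² = 7.5.
  S^{-1} = (1/det) · [[d, -b], [-b, a]] = [[1.1, 0.4],
 [0.4, 0.2667]].

Step 4 — quadratic form (x̄ - mu_0)^T · S^{-1} · (x̄ - mu_0):
  S^{-1} · (x̄ - mu_0) = (-0.1, -0.0667),
  (x̄ - mu_0)^T · [...] = (0)·(-0.1) + (-0.25)·(-0.0667) = 0.0167.

Step 5 — scale by n: T² = 4 · 0.0167 = 0.0667.

T² ≈ 0.0667


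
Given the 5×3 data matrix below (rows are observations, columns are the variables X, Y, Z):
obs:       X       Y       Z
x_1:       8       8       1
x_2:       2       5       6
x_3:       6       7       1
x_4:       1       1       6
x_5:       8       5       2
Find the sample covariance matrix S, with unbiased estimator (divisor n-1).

Step 1 — column means:
  mean(X) = (8 + 2 + 6 + 1 + 8) / 5 = 25/5 = 5
  mean(Y) = (8 + 5 + 7 + 1 + 5) / 5 = 26/5 = 5.2
  mean(Z) = (1 + 6 + 1 + 6 + 2) / 5 = 16/5 = 3.2

Step 2 — sample covariance S[i,j] = (1/(n-1)) · Σ_k (x_{k,i} - mean_i) · (x_{k,j} - mean_j), with n-1 = 4.
  S[X,X] = ((3)·(3) + (-3)·(-3) + (1)·(1) + (-4)·(-4) + (3)·(3)) / 4 = 44/4 = 11
  S[X,Y] = ((3)·(2.8) + (-3)·(-0.2) + (1)·(1.8) + (-4)·(-4.2) + (3)·(-0.2)) / 4 = 27/4 = 6.75
  S[X,Z] = ((3)·(-2.2) + (-3)·(2.8) + (1)·(-2.2) + (-4)·(2.8) + (3)·(-1.2)) / 4 = -32/4 = -8
  S[Y,Y] = ((2.8)·(2.8) + (-0.2)·(-0.2) + (1.8)·(1.8) + (-4.2)·(-4.2) + (-0.2)·(-0.2)) / 4 = 28.8/4 = 7.2
  S[Y,Z] = ((2.8)·(-2.2) + (-0.2)·(2.8) + (1.8)·(-2.2) + (-4.2)·(2.8) + (-0.2)·(-1.2)) / 4 = -22.2/4 = -5.55
  S[Z,Z] = ((-2.2)·(-2.2) + (2.8)·(2.8) + (-2.2)·(-2.2) + (2.8)·(2.8) + (-1.2)·(-1.2)) / 4 = 26.8/4 = 6.7

S is symmetric (S[j,i] = S[i,j]). Assembling:

S = [[11, 6.75, -8],
 [6.75, 7.2, -5.55],
 [-8, -5.55, 6.7]]


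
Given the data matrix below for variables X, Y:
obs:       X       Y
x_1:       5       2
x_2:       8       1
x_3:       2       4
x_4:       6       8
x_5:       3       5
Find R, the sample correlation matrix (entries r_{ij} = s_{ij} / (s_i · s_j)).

Step 1 — column means:
  mean(X) = (5 + 8 + 2 + 6 + 3) / 5 = 24/5 = 4.8
  mean(Y) = (2 + 1 + 4 + 8 + 5) / 5 = 20/5 = 4

Step 2 — sample variances and covariances s[i,j] = (1/(n-1)) · Σ_k (x_{k,i} - mean_i) · (x_{k,j} - mean_j), with n-1 = 4:
  s[X,X] = ((0.2)·(0.2) + (3.2)·(3.2) + (-2.8)·(-2.8) + (1.2)·(1.2) + (-1.8)·(-1.8)) / 4 = 22.8/4 = 5.7
  s[X,Y] = ((0.2)·(-2) + (3.2)·(-3) + (-2.8)·(0) + (1.2)·(4) + (-1.8)·(1)) / 4 = -7/4 = -1.75
  s[Y,Y] = ((-2)·(-2) + (-3)·(-3) + (0)·(0) + (4)·(4) + (1)·(1)) / 4 = 30/4 = 7.5
  Sample standard deviations s_i = √(s[i,i]):
  s(X) = √(5.7) = 2.3875
  s(Y) = √(7.5) = 2.7386

Step 3 — r_{ij} = s_{ij} / (s_i · s_j):
  r[X,X] = 1 (diagonal).
  r[X,Y] = -1.75 / (2.3875 · 2.7386) = -1.75 / 6.5383 = -0.2677
  r[Y,Y] = 1 (diagonal).

R is symmetric with unit diagonal. Assembling:

R = [[1, -0.2677],
 [-0.2677, 1]]


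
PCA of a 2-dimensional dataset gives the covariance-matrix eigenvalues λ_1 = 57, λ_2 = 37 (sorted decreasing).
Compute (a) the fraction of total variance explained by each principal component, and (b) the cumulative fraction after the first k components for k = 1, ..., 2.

Step 1 — total variance = trace(Sigma) = Σ λ_i = 57 + 37 = 94.

Step 2 — fraction explained by component i = λ_i / Σ λ:
  PC1: 57/94 = 0.6064
  PC2: 37/94 = 0.3936

Step 3 — cumulative fraction after k components = (λ_1 + ... + λ_k) / Σ λ:
  k = 1: 57/94 = 0.6064
  k = 2: (57 + 37)/94 = 94/94 = 1

Summary (fraction, with percent):

explained: PC1 0.6064 (60.64%), PC2 0.3936 (39.36%);  cumulative: 0.6064, 1


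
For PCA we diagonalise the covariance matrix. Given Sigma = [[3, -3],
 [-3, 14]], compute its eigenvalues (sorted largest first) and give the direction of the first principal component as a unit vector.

Step 1 — characteristic polynomial of 2×2 Sigma:
  det(Sigma - λI) = λ² - trace · λ + det = 0.
  trace = 3 + 14 = 17, det = 3·14 - (-3)² = 33.
Step 2 — discriminant:
  Δ = trace² - 4·det = 289 - 132 = 157.
Step 3 — eigenvalues:
  λ = (trace ± √Δ)/2 = (17 ± 12.53)/2,
  λ_1 = 14.765,  λ_2 = 2.235.

Step 4 — unit eigenvector for λ_1: solve (Sigma - λ_1 I)v = 0. First row:
  (3 - 14.765)·v_x + (-3)·v_y = 0, i.e. (-11.765)·v_x + (-3)·v_y = 0,
  so v ∝ (b, λ_1 - a) = (-3, 11.765); multiply by -1 so the first entry is positive: u = (3, -11.765).
  ||u|| = √((3)² + (-11.765)²) = √(147.4148) ≈ 12.1414,
  v_1 = u/||u|| ≈ (0.2471, -0.969) (||v_1|| = 1).

λ_1 = 14.765,  λ_2 = 2.235;  v_1 ≈ (0.2471, -0.969)


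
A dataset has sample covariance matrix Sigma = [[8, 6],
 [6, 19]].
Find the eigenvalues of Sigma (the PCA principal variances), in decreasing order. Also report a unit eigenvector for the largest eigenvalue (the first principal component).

Step 1 — characteristic polynomial of 2×2 Sigma:
  det(Sigma - λI) = λ² - trace · λ + det = 0.
  trace = 8 + 19 = 27, det = 8·19 - (6)² = 116.
Step 2 — discriminant:
  Δ = trace² - 4·det = 729 - 464 = 265.
Step 3 — eigenvalues:
  λ = (trace ± √Δ)/2 = (27 ± 16.2788)/2,
  λ_1 = 21.6394,  λ_2 = 5.3606.

Step 4 — unit eigenvector for λ_1: solve (Sigma - λ_1 I)v = 0. First row:
  (8 - 21.6394)·v_x + (6)·v_y = 0, i.e. (-13.6394)·v_x + (6)·v_y = 0,
  so v ∝ (b, λ_1 - a) = (6, 13.6394) = u.
  ||u|| = √((6)² + (13.6394)²) = √(222.0335) ≈ 14.9008,
  v_1 = u/||u|| ≈ (0.4027, 0.9153) (||v_1|| = 1).

λ_1 = 21.6394,  λ_2 = 5.3606;  v_1 ≈ (0.4027, 0.9153)


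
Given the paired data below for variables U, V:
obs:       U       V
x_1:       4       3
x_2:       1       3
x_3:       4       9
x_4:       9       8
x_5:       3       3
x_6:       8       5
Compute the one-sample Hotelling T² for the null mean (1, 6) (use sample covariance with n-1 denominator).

Step 1 — sample mean vector:
  mean(U) = (4 + 1 + 4 + 9 + 3 + 8) / 6 = 29/6 = 4.8333
  mean(V) = (3 + 3 + 9 + 8 + 3 + 5) / 6 = 31/6 = 5.1667
  x̄ = (4.8333, 5.1667),  deviation x̄ - mu_0 = (4.8333, 5.1667) - (1, 6) = (3.8333, -0.8333).

Step 2 — sample covariance matrix, S[i,j] = (1/(n-1)) · Σ_k (x_{k,i} - mean_i) · (x_{k,j} - mean_j), divisor n-1 = 5:
  S[U,U] = ((-0.8333)·(-0.8333) + (-3.8333)·(-3.8333) + (-0.8333)·(-0.8333) + (4.1667)·(4.1667) + (-1.8333)·(-1.8333) + (3.1667)·(3.1667)) / 5 = 46.8333/5 = 9.3667
  S[U,V] = ((-0.8333)·(-2.1667) + (-3.8333)·(-2.1667) + (-0.8333)·(3.8333) + (4.1667)·(2.8333) + (-1.8333)·(-2.1667) + (3.1667)·(-0.1667)) / 5 = 22.1667/5 = 4.4333
  S[V,V] = ((-2.1667)·(-2.1667) + (-2.1667)·(-2.1667) + (3.8333)·(3.8333) + (2.8333)·(2.8333) + (-2.1667)·(-2.1667) + (-0.1667)·(-0.1667)) / 5 = 36.8333/5 = 7.3667
  S = [[9.3667, 4.4333],
 [4.4333, 7.3667]].

Step 3 — invert S. det(S) = 9.3667·7.3667 - (4.4333)² = 49.3467.
  S^{-1} = (1/det) · [[d, -b], [-b, a]] = [[0.1493, -0.0898],
 [-0.0898, 0.1898]].

Step 4 — quadratic form (x̄ - mu_0)^T · S^{-1} · (x̄ - mu_0):
  S^{-1} · (x̄ - mu_0) = (0.6471, -0.5026),
  (x̄ - mu_0)^T · [...] = (3.8333)·(0.6471) + (-0.8333)·(-0.5026) = 2.8994.

Step 5 — scale by n: T² = 6 · 2.8994 = 17.3966.

T² ≈ 17.3966


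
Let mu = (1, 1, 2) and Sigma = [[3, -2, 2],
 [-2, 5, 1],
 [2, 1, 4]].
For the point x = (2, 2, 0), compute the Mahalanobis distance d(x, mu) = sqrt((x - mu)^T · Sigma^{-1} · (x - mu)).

Step 1 — centre the observation: (x - mu) = (1, 1, -2).

Step 2 — invert Sigma (cofactor / det for 3×3, or solve directly):
  Sigma^{-1} = [[1.4615, 0.7692, -0.9231],
 [0.7692, 0.6154, -0.5385],
 [-0.9231, -0.5385, 0.8462]].

Step 3 — form the quadratic (x - mu)^T · Sigma^{-1} · (x - mu):
  Sigma^{-1} · (x - mu) = (4.0769, 2.4615, -3.1538).
  (x - mu)^T · [Sigma^{-1} · (x - mu)] = (1)·(4.0769) + (1)·(2.4615) + (-2)·(-3.1538) = 12.8462.

Step 4 — take square root: d = √(12.8462) ≈ 3.5842.

d(x, mu) = √(12.8462) ≈ 3.5842


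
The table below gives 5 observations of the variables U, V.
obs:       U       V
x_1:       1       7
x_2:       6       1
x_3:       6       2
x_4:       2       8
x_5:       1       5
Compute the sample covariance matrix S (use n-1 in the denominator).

Step 1 — column means:
  mean(U) = (1 + 6 + 6 + 2 + 1) / 5 = 16/5 = 3.2
  mean(V) = (7 + 1 + 2 + 8 + 5) / 5 = 23/5 = 4.6

Step 2 — sample covariance S[i,j] = (1/(n-1)) · Σ_k (x_{k,i} - mean_i) · (x_{k,j} - mean_j), with n-1 = 4.
  S[U,U] = ((-2.2)·(-2.2) + (2.8)·(2.8) + (2.8)·(2.8) + (-1.2)·(-1.2) + (-2.2)·(-2.2)) / 4 = 26.8/4 = 6.7
  S[U,V] = ((-2.2)·(2.4) + (2.8)·(-3.6) + (2.8)·(-2.6) + (-1.2)·(3.4) + (-2.2)·(0.4)) / 4 = -27.6/4 = -6.9
  S[V,V] = ((2.4)·(2.4) + (-3.6)·(-3.6) + (-2.6)·(-2.6) + (3.4)·(3.4) + (0.4)·(0.4)) / 4 = 37.2/4 = 9.3

S is symmetric (S[j,i] = S[i,j]). Assembling:

S = [[6.7, -6.9],
 [-6.9, 9.3]]


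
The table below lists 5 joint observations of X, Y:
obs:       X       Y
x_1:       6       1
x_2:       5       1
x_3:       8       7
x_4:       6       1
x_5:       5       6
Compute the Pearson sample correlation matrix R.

Step 1 — column means:
  mean(X) = (6 + 5 + 8 + 6 + 5) / 5 = 30/5 = 6
  mean(Y) = (1 + 1 + 7 + 1 + 6) / 5 = 16/5 = 3.2

Step 2 — sample variances and covariances s[i,j] = (1/(n-1)) · Σ_k (x_{k,i} - mean_i) · (x_{k,j} - mean_j), with n-1 = 4:
  s[X,X] = ((0)·(0) + (-1)·(-1) + (2)·(2) + (0)·(0) + (-1)·(-1)) / 4 = 6/4 = 1.5
  s[X,Y] = ((0)·(-2.2) + (-1)·(-2.2) + (2)·(3.8) + (0)·(-2.2) + (-1)·(2.8)) / 4 = 7/4 = 1.75
  s[Y,Y] = ((-2.2)·(-2.2) + (-2.2)·(-2.2) + (3.8)·(3.8) + (-2.2)·(-2.2) + (2.8)·(2.8)) / 4 = 36.8/4 = 9.2
  Sample standard deviations s_i = √(s[i,i]):
  s(X) = √(1.5) = 1.2247
  s(Y) = √(9.2) = 3.0332

Step 3 — r_{ij} = s_{ij} / (s_i · s_j):
  r[X,X] = 1 (diagonal).
  r[X,Y] = 1.75 / (1.2247 · 3.0332) = 1.75 / 3.7148 = 0.4711
  r[Y,Y] = 1 (diagonal).

R is symmetric with unit diagonal. Assembling:

R = [[1, 0.4711],
 [0.4711, 1]]


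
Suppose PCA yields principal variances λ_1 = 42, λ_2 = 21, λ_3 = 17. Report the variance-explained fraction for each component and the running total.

Step 1 — total variance = trace(Sigma) = Σ λ_i = 42 + 21 + 17 = 80.

Step 2 — fraction explained by component i = λ_i / Σ λ:
  PC1: 42/80 = 0.525
  PC2: 21/80 = 0.2625
  PC3: 17/80 = 0.2125

Step 3 — cumulative fraction after k components = (λ_1 + ... + λ_k) / Σ λ:
  k = 1: 42/80 = 0.525
  k = 2: (42 + 21)/80 = 63/80 = 0.7875
  k = 3: (42 + 21 + 17)/80 = 80/80 = 1

Summary (fraction, with percent):

explained: PC1 0.525 (52.5%), PC2 0.2625 (26.25%), PC3 0.2125 (21.25%);  cumulative: 0.525, 0.7875, 1


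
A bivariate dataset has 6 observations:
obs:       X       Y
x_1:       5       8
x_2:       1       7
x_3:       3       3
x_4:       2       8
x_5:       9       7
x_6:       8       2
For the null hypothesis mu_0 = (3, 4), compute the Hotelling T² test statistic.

Step 1 — sample mean vector:
  mean(X) = (5 + 1 + 3 + 2 + 9 + 8) / 6 = 28/6 = 4.6667
  mean(Y) = (8 + 7 + 3 + 8 + 7 + 2) / 6 = 35/6 = 5.8333
  x̄ = (4.6667, 5.8333),  deviation x̄ - mu_0 = (4.6667, 5.8333) - (3, 4) = (1.6667, 1.8333).

Step 2 — sample covariance matrix, S[i,j] = (1/(n-1)) · Σ_k (x_{k,i} - mean_i) · (x_{k,j} - mean_j), divisor n-1 = 5:
  S[X,X] = ((0.3333)·(0.3333) + (-3.6667)·(-3.6667) + (-1.6667)·(-1.6667) + (-2.6667)·(-2.6667) + (4.3333)·(4.3333) + (3.3333)·(3.3333)) / 5 = 53.3333/5 = 10.6667
  S[X,Y] = ((0.3333)·(2.1667) + (-3.6667)·(1.1667) + (-1.6667)·(-2.8333) + (-2.6667)·(2.1667) + (4.3333)·(1.1667) + (3.3333)·(-3.8333)) / 5 = -12.3333/5 = -2.4667
  S[Y,Y] = ((2.1667)·(2.1667) + (1.1667)·(1.1667) + (-2.8333)·(-2.8333) + (2.1667)·(2.1667) + (1.1667)·(1.1667) + (-3.8333)·(-3.8333)) / 5 = 34.8333/5 = 6.9667
  S = [[10.6667, -2.4667],
 [-2.4667, 6.9667]].

Step 3 — invert S. det(S) = 10.6667·6.9667 - (-2.4667)² = 68.2267.
  S^{-1} = (1/det) · [[d, -b], [-b, a]] = [[0.1021, 0.0362],
 [0.0362, 0.1563]].

Step 4 — quadratic form (x̄ - mu_0)^T · S^{-1} · (x̄ - mu_0):
  S^{-1} · (x̄ - mu_0) = (0.2365, 0.3469),
  (x̄ - mu_0)^T · [...] = (1.6667)·(0.2365) + (1.8333)·(0.3469) = 1.0301.

Step 5 — scale by n: T² = 6 · 1.0301 = 6.1804.

T² ≈ 6.1804


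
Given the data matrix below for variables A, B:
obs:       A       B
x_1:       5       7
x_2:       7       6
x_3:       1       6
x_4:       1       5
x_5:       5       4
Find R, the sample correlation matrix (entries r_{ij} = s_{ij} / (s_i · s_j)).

Step 1 — column means:
  mean(A) = (5 + 7 + 1 + 1 + 5) / 5 = 19/5 = 3.8
  mean(B) = (7 + 6 + 6 + 5 + 4) / 5 = 28/5 = 5.6

Step 2 — sample variances and covariances s[i,j] = (1/(n-1)) · Σ_k (x_{k,i} - mean_i) · (x_{k,j} - mean_j), with n-1 = 4:
  s[A,A] = ((1.2)·(1.2) + (3.2)·(3.2) + (-2.8)·(-2.8) + (-2.8)·(-2.8) + (1.2)·(1.2)) / 4 = 28.8/4 = 7.2
  s[A,B] = ((1.2)·(1.4) + (3.2)·(0.4) + (-2.8)·(0.4) + (-2.8)·(-0.6) + (1.2)·(-1.6)) / 4 = 1.6/4 = 0.4
  s[B,B] = ((1.4)·(1.4) + (0.4)·(0.4) + (0.4)·(0.4) + (-0.6)·(-0.6) + (-1.6)·(-1.6)) / 4 = 5.2/4 = 1.3
  Sample standard deviations s_i = √(s[i,i]):
  s(A) = √(7.2) = 2.6833
  s(B) = √(1.3) = 1.1402

Step 3 — r_{ij} = s_{ij} / (s_i · s_j):
  r[A,A] = 1 (diagonal).
  r[A,B] = 0.4 / (2.6833 · 1.1402) = 0.4 / 3.0594 = 0.1307
  r[B,B] = 1 (diagonal).

R is symmetric with unit diagonal. Assembling:

R = [[1, 0.1307],
 [0.1307, 1]]


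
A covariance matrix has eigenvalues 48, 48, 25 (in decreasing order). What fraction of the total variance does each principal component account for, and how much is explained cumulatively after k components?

Step 1 — total variance = trace(Sigma) = Σ λ_i = 48 + 48 + 25 = 121.

Step 2 — fraction explained by component i = λ_i / Σ λ:
  PC1: 48/121 = 0.3967
  PC2: 48/121 = 0.3967
  PC3: 25/121 = 0.2066

Step 3 — cumulative fraction after k components = (λ_1 + ... + λ_k) / Σ λ:
  k = 1: 48/121 = 0.3967
  k = 2: (48 + 48)/121 = 96/121 = 0.7934
  k = 3: (48 + 48 + 25)/121 = 121/121 = 1

Summary (fraction, with percent):

explained: PC1 0.3967 (39.67%), PC2 0.3967 (39.67%), PC3 0.2066 (20.66%);  cumulative: 0.3967, 0.7934, 1


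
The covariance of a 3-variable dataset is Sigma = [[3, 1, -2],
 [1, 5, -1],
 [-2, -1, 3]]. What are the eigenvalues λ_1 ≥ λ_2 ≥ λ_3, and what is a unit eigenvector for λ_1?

Step 1 — characteristic polynomial p(λ) = det(λI - Sigma) = λ³ - tr·λ² + c_1·λ - det, where tr = trace, c_1 = sum of the principal 2×2 minors, det = det(Sigma):
  tr = 3 + 5 + 3 = 11,
  c_1 = (3·5 - (1)²) + (3·3 - (-2)²) + (5·3 - (-1)²) = 14 + 5 + 14 = 33,
  det = 3·(5·3 - (-1)²) - (1)·((1)·3 - (-1)·(-2)) + (-2)·((1)·(-1) - 5·(-2)) = 3·(14) - (1)·(1) + (-2)·(9) = 23.
  So p(λ) = λ³ - 11λ² + 33λ - 23.
Step 2 — look for an integer root (rational root theorem: any rational root is an integer divisor of 23). Testing λ = 1:
  p(1) = 1 - 11 + 33 - 23 = 0  ✓
  Dividing out (λ - 1): p(λ) = (λ - 1)(λ² - 10λ + 23).
Step 3 — remaining eigenvalues from the quadratic λ² - 10λ + 23 = 0:
  Δ = 10² - 4·23 = 100 - 92 = 8,  λ = (10 ± √8)/2 = (10 ± 2.8284)/2 ≈ 6.4142 or 3.5858.
  Sorted: λ_1 = 6.4142,  λ_2 = 3.5858,  λ_3 = 1  (check: sum = 11 = tr ✓).

Step 4 — unit eigenvector for λ_1 ≈ 6.4142: v spans the null space of (Sigma - λ_1 I), whose rows are
  r_1 = (-3.4142, 1, -2),  r_2 = (1, -1.4142, -1),  r_3 = (-2, -1, -3.4142).
  v is orthogonal to every row, so take v ∝ r_1 × r_2 = ((1)·(-1) - (-2)·(-1.4142), (-2)·(1) - (-3.4142)·(-1), (-3.4142)·(-1.4142) - (1)·(1)) ≈ (-3.8284, -5.4142, 3.8284).
  Rescale (multiply by -1 so the first nonzero entry is positive): u = (3.8284, 5.4142, -3.8284).
  ||u|| = √((3.8284)² + (5.4142)² + (-3.8284)²) = √(58.6274) ≈ 7.6569,  v_1 = u/||u|| ≈ (0.5, 0.7071, -0.5) (||v_1|| = 1).

λ_1 = 6.4142,  λ_2 = 3.5858,  λ_3 = 1;  v_1 ≈ (0.5, 0.7071, -0.5)


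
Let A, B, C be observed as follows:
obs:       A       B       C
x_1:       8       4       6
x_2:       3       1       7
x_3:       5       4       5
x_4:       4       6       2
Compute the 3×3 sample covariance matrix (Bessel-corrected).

Step 1 — column means:
  mean(A) = (8 + 3 + 5 + 4) / 4 = 20/4 = 5
  mean(B) = (4 + 1 + 4 + 6) / 4 = 15/4 = 3.75
  mean(C) = (6 + 7 + 5 + 2) / 4 = 20/4 = 5

Step 2 — sample covariance S[i,j] = (1/(n-1)) · Σ_k (x_{k,i} - mean_i) · (x_{k,j} - mean_j), with n-1 = 3.
  S[A,A] = ((3)·(3) + (-2)·(-2) + (0)·(0) + (-1)·(-1)) / 3 = 14/3 = 4.6667
  S[A,B] = ((3)·(0.25) + (-2)·(-2.75) + (0)·(0.25) + (-1)·(2.25)) / 3 = 4/3 = 1.3333
  S[A,C] = ((3)·(1) + (-2)·(2) + (0)·(0) + (-1)·(-3)) / 3 = 2/3 = 0.6667
  S[B,B] = ((0.25)·(0.25) + (-2.75)·(-2.75) + (0.25)·(0.25) + (2.25)·(2.25)) / 3 = 12.75/3 = 4.25
  S[B,C] = ((0.25)·(1) + (-2.75)·(2) + (0.25)·(0) + (2.25)·(-3)) / 3 = -12/3 = -4
  S[C,C] = ((1)·(1) + (2)·(2) + (0)·(0) + (-3)·(-3)) / 3 = 14/3 = 4.6667

S is symmetric (S[j,i] = S[i,j]). Assembling:

S = [[4.6667, 1.3333, 0.6667],
 [1.3333, 4.25, -4],
 [0.6667, -4, 4.6667]]


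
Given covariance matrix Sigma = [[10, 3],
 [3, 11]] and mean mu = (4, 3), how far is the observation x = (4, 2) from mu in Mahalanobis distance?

Step 1 — centre the observation: (x - mu) = (0, -1).

Step 2 — invert Sigma. det(Sigma) = 10·11 - (3)² = 101.
  Sigma^{-1} = (1/det) · [[d, -b], [-b, a]] = [[0.1089, -0.0297],
 [-0.0297, 0.099]].

Step 3 — form the quadratic (x - mu)^T · Sigma^{-1} · (x - mu):
  Sigma^{-1} · (x - mu) = (0.0297, -0.099).
  (x - mu)^T · [Sigma^{-1} · (x - mu)] = (0)·(0.0297) + (-1)·(-0.099) = 0.099.

Step 4 — take square root: d = √(0.099) ≈ 0.3147.

d(x, mu) = √(0.099) ≈ 0.3147


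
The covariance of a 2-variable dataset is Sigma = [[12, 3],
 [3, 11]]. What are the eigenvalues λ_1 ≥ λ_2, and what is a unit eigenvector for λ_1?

Step 1 — characteristic polynomial of 2×2 Sigma:
  det(Sigma - λI) = λ² - trace · λ + det = 0.
  trace = 12 + 11 = 23, det = 12·11 - (3)² = 123.
Step 2 — discriminant:
  Δ = trace² - 4·det = 529 - 492 = 37.
Step 3 — eigenvalues:
  λ = (trace ± √Δ)/2 = (23 ± 6.0828)/2,
  λ_1 = 14.5414,  λ_2 = 8.4586.

Step 4 — unit eigenvector for λ_1: solve (Sigma - λ_1 I)v = 0. First row:
  (12 - 14.5414)·v_x + (3)·v_y = 0, i.e. (-2.5414)·v_x + (3)·v_y = 0,
  so v ∝ (b, λ_1 - a) = (3, 2.5414) = u.
  ||u|| = √((3)² + (2.5414)²) = √(15.4586) ≈ 3.9317,
  v_1 = u/||u|| ≈ (0.763, 0.6464) (||v_1|| = 1).

λ_1 = 14.5414,  λ_2 = 8.4586;  v_1 ≈ (0.763, 0.6464)


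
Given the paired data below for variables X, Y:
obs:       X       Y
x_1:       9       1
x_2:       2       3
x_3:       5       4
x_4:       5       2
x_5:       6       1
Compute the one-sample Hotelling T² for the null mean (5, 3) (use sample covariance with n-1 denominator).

Step 1 — sample mean vector:
  mean(X) = (9 + 2 + 5 + 5 + 6) / 5 = 27/5 = 5.4
  mean(Y) = (1 + 3 + 4 + 2 + 1) / 5 = 11/5 = 2.2
  x̄ = (5.4, 2.2),  deviation x̄ - mu_0 = (5.4, 2.2) - (5, 3) = (0.4, -0.8).

Step 2 — sample covariance matrix, S[i,j] = (1/(n-1)) · Σ_k (x_{k,i} - mean_i) · (x_{k,j} - mean_j), divisor n-1 = 4:
  S[X,X] = ((3.6)·(3.6) + (-3.4)·(-3.4) + (-0.4)·(-0.4) + (-0.4)·(-0.4) + (0.6)·(0.6)) / 4 = 25.2/4 = 6.3
  S[X,Y] = ((3.6)·(-1.2) + (-3.4)·(0.8) + (-0.4)·(1.8) + (-0.4)·(-0.2) + (0.6)·(-1.2)) / 4 = -8.4/4 = -2.1
  S[Y,Y] = ((-1.2)·(-1.2) + (0.8)·(0.8) + (1.8)·(1.8) + (-0.2)·(-0.2) + (-1.2)·(-1.2)) / 4 = 6.8/4 = 1.7
  S = [[6.3, -2.1],
 [-2.1, 1.7]].

Step 3 — invert S. det(S) = 6.3·1.7 - (-2.1)² = 6.3.
  S^{-1} = (1/det) · [[d, -b], [-b, a]] = [[0.2698, 0.3333],
 [0.3333, 1]].

Step 4 — quadratic form (x̄ - mu_0)^T · S^{-1} · (x̄ - mu_0):
  S^{-1} · (x̄ - mu_0) = (-0.1587, -0.6667),
  (x̄ - mu_0)^T · [...] = (0.4)·(-0.1587) + (-0.8)·(-0.6667) = 0.4698.

Step 5 — scale by n: T² = 5 · 0.4698 = 2.3492.

T² ≈ 2.3492


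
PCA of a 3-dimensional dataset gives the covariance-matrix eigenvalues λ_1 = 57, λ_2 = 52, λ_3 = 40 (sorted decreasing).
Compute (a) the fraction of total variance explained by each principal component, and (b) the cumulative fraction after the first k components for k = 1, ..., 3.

Step 1 — total variance = trace(Sigma) = Σ λ_i = 57 + 52 + 40 = 149.

Step 2 — fraction explained by component i = λ_i / Σ λ:
  PC1: 57/149 = 0.3826
  PC2: 52/149 = 0.349
  PC3: 40/149 = 0.2685

Step 3 — cumulative fraction after k components = (λ_1 + ... + λ_k) / Σ λ:
  k = 1: 57/149 = 0.3826
  k = 2: (57 + 52)/149 = 109/149 = 0.7315
  k = 3: (57 + 52 + 40)/149 = 149/149 = 1

Summary (fraction, with percent):

explained: PC1 0.3826 (38.26%), PC2 0.349 (34.9%), PC3 0.2685 (26.85%);  cumulative: 0.3826, 0.7315, 1


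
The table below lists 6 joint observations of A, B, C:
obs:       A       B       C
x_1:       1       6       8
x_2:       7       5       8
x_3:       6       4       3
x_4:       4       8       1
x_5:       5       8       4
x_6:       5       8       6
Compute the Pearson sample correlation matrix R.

Step 1 — column means:
  mean(A) = (1 + 7 + 6 + 4 + 5 + 5) / 6 = 28/6 = 4.6667
  mean(B) = (6 + 5 + 4 + 8 + 8 + 8) / 6 = 39/6 = 6.5
  mean(C) = (8 + 8 + 3 + 1 + 4 + 6) / 6 = 30/6 = 5

Step 2 — sample variances and covariances s[i,j] = (1/(n-1)) · Σ_k (x_{k,i} - mean_i) · (x_{k,j} - mean_j), with n-1 = 5:
  s[A,A] = ((-3.6667)·(-3.6667) + (2.3333)·(2.3333) + (1.3333)·(1.3333) + (-0.6667)·(-0.6667) + (0.3333)·(0.3333) + (0.3333)·(0.3333)) / 5 = 21.3333/5 = 4.2667
  s[A,B] = ((-3.6667)·(-0.5) + (2.3333)·(-1.5) + (1.3333)·(-2.5) + (-0.6667)·(1.5) + (0.3333)·(1.5) + (0.3333)·(1.5)) / 5 = -5/5 = -1
  s[A,C] = ((-3.6667)·(3) + (2.3333)·(3) + (1.3333)·(-2) + (-0.6667)·(-4) + (0.3333)·(-1) + (0.3333)·(1)) / 5 = -4/5 = -0.8
  s[B,B] = ((-0.5)·(-0.5) + (-1.5)·(-1.5) + (-2.5)·(-2.5) + (1.5)·(1.5) + (1.5)·(1.5) + (1.5)·(1.5)) / 5 = 15.5/5 = 3.1
  s[B,C] = ((-0.5)·(3) + (-1.5)·(3) + (-2.5)·(-2) + (1.5)·(-4) + (1.5)·(-1) + (1.5)·(1)) / 5 = -7/5 = -1.4
  s[C,C] = ((3)·(3) + (3)·(3) + (-2)·(-2) + (-4)·(-4) + (-1)·(-1) + (1)·(1)) / 5 = 40/5 = 8
  Sample standard deviations s_i = √(s[i,i]):
  s(A) = √(4.2667) = 2.0656
  s(B) = √(3.1) = 1.7607
  s(C) = √(8) = 2.8284

Step 3 — r_{ij} = s_{ij} / (s_i · s_j):
  r[A,A] = 1 (diagonal).
  r[A,B] = -1 / (2.0656 · 1.7607) = -1 / 3.6368 = -0.275
  r[A,C] = -0.8 / (2.0656 · 2.8284) = -0.8 / 5.8424 = -0.1369
  r[B,B] = 1 (diagonal).
  r[B,C] = -1.4 / (1.7607 · 2.8284) = -1.4 / 4.98 = -0.2811
  r[C,C] = 1 (diagonal).

R is symmetric with unit diagonal. Assembling:

R = [[1, -0.275, -0.1369],
 [-0.275, 1, -0.2811],
 [-0.1369, -0.2811, 1]]


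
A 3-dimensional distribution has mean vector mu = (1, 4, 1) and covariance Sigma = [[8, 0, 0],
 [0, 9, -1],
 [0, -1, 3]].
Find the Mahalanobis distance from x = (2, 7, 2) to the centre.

Step 1 — centre the observation: (x - mu) = (1, 3, 1).

Step 2 — invert Sigma (cofactor / det for 3×3, or solve directly):
  Sigma^{-1} = [[0.125, 0, 0],
 [0, 0.1154, 0.0385],
 [0, 0.0385, 0.3462]].

Step 3 — form the quadratic (x - mu)^T · Sigma^{-1} · (x - mu):
  Sigma^{-1} · (x - mu) = (0.125, 0.3846, 0.4615).
  (x - mu)^T · [Sigma^{-1} · (x - mu)] = (1)·(0.125) + (3)·(0.3846) + (1)·(0.4615) = 1.7404.

Step 4 — take square root: d = √(1.7404) ≈ 1.3192.

d(x, mu) = √(1.7404) ≈ 1.3192


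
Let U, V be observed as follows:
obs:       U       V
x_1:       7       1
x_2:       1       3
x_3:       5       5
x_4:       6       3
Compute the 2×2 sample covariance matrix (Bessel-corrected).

Step 1 — column means:
  mean(U) = (7 + 1 + 5 + 6) / 4 = 19/4 = 4.75
  mean(V) = (1 + 3 + 5 + 3) / 4 = 12/4 = 3

Step 2 — sample covariance S[i,j] = (1/(n-1)) · Σ_k (x_{k,i} - mean_i) · (x_{k,j} - mean_j), with n-1 = 3.
  S[U,U] = ((2.25)·(2.25) + (-3.75)·(-3.75) + (0.25)·(0.25) + (1.25)·(1.25)) / 3 = 20.75/3 = 6.9167
  S[U,V] = ((2.25)·(-2) + (-3.75)·(0) + (0.25)·(2) + (1.25)·(0)) / 3 = -4/3 = -1.3333
  S[V,V] = ((-2)·(-2) + (0)·(0) + (2)·(2) + (0)·(0)) / 3 = 8/3 = 2.6667

S is symmetric (S[j,i] = S[i,j]). Assembling:

S = [[6.9167, -1.3333],
 [-1.3333, 2.6667]]


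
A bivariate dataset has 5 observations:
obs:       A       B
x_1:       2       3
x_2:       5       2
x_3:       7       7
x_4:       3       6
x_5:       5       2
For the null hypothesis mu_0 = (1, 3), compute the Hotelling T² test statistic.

Step 1 — sample mean vector:
  mean(A) = (2 + 5 + 7 + 3 + 5) / 5 = 22/5 = 4.4
  mean(B) = (3 + 2 + 7 + 6 + 2) / 5 = 20/5 = 4
  x̄ = (4.4, 4),  deviation x̄ - mu_0 = (4.4, 4) - (1, 3) = (3.4, 1).

Step 2 — sample covariance matrix, S[i,j] = (1/(n-1)) · Σ_k (x_{k,i} - mean_i) · (x_{k,j} - mean_j), divisor n-1 = 4:
  S[A,A] = ((-2.4)·(-2.4) + (0.6)·(0.6) + (2.6)·(2.6) + (-1.4)·(-1.4) + (0.6)·(0.6)) / 4 = 15.2/4 = 3.8
  S[A,B] = ((-2.4)·(-1) + (0.6)·(-2) + (2.6)·(3) + (-1.4)·(2) + (0.6)·(-2)) / 4 = 5/4 = 1.25
  S[B,B] = ((-1)·(-1) + (-2)·(-2) + (3)·(3) + (2)·(2) + (-2)·(-2)) / 4 = 22/4 = 5.5
  S = [[3.8, 1.25],
 [1.25, 5.5]].

Step 3 — invert S. det(S) = 3.8·5.5 - (1.25)² = 19.3375.
  S^{-1} = (1/det) · [[d, -b], [-b, a]] = [[0.2844, -0.0646],
 [-0.0646, 0.1965]].

Step 4 — quadratic form (x̄ - mu_0)^T · S^{-1} · (x̄ - mu_0):
  S^{-1} · (x̄ - mu_0) = (0.9024, -0.0233),
  (x̄ - mu_0)^T · [...] = (3.4)·(0.9024) + (1)·(-0.0233) = 3.0449.

Step 5 — scale by n: T² = 5 · 3.0449 = 15.2243.

T² ≈ 15.2243


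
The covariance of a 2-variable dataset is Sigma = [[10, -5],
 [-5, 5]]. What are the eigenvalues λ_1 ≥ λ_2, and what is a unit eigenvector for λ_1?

Step 1 — characteristic polynomial of 2×2 Sigma:
  det(Sigma - λI) = λ² - trace · λ + det = 0.
  trace = 10 + 5 = 15, det = 10·5 - (-5)² = 25.
Step 2 — discriminant:
  Δ = trace² - 4·det = 225 - 100 = 125.
Step 3 — eigenvalues:
  λ = (trace ± √Δ)/2 = (15 ± 11.1803)/2,
  λ_1 = 13.0902,  λ_2 = 1.9098.

Step 4 — unit eigenvector for λ_1: solve (Sigma - λ_1 I)v = 0. First row:
  (10 - 13.0902)·v_x + (-5)·v_y = 0, i.e. (-3.0902)·v_x + (-5)·v_y = 0,
  so v ∝ (b, λ_1 - a) = (-5, 3.0902); multiply by -1 so the first entry is positive: u = (5, -3.0902).
  ||u|| = √((5)² + (-3.0902)²) = √(34.5492) ≈ 5.8779,
  v_1 = u/||u|| ≈ (0.8507, -0.5257) (||v_1|| = 1).

λ_1 = 13.0902,  λ_2 = 1.9098;  v_1 ≈ (0.8507, -0.5257)


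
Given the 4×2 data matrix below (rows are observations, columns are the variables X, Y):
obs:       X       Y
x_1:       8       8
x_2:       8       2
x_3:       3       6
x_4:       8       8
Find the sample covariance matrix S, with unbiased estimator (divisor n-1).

Step 1 — column means:
  mean(X) = (8 + 8 + 3 + 8) / 4 = 27/4 = 6.75
  mean(Y) = (8 + 2 + 6 + 8) / 4 = 24/4 = 6

Step 2 — sample covariance S[i,j] = (1/(n-1)) · Σ_k (x_{k,i} - mean_i) · (x_{k,j} - mean_j), with n-1 = 3.
  S[X,X] = ((1.25)·(1.25) + (1.25)·(1.25) + (-3.75)·(-3.75) + (1.25)·(1.25)) / 3 = 18.75/3 = 6.25
  S[X,Y] = ((1.25)·(2) + (1.25)·(-4) + (-3.75)·(0) + (1.25)·(2)) / 3 = 0/3 = 0
  S[Y,Y] = ((2)·(2) + (-4)·(-4) + (0)·(0) + (2)·(2)) / 3 = 24/3 = 8

S is symmetric (S[j,i] = S[i,j]). Assembling:

S = [[6.25, 0],
 [0, 8]]


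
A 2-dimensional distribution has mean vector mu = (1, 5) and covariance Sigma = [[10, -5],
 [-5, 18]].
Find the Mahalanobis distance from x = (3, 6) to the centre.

Step 1 — centre the observation: (x - mu) = (2, 1).

Step 2 — invert Sigma. det(Sigma) = 10·18 - (-5)² = 155.
  Sigma^{-1} = (1/det) · [[d, -b], [-b, a]] = [[0.1161, 0.0323],
 [0.0323, 0.0645]].

Step 3 — form the quadratic (x - mu)^T · Sigma^{-1} · (x - mu):
  Sigma^{-1} · (x - mu) = (0.2645, 0.129).
  (x - mu)^T · [Sigma^{-1} · (x - mu)] = (2)·(0.2645) + (1)·(0.129) = 0.6581.

Step 4 — take square root: d = √(0.6581) ≈ 0.8112.

d(x, mu) = √(0.6581) ≈ 0.8112


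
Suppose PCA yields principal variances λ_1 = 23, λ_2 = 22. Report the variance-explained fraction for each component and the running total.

Step 1 — total variance = trace(Sigma) = Σ λ_i = 23 + 22 = 45.

Step 2 — fraction explained by component i = λ_i / Σ λ:
  PC1: 23/45 = 0.5111
  PC2: 22/45 = 0.4889

Step 3 — cumulative fraction after k components = (λ_1 + ... + λ_k) / Σ λ:
  k = 1: 23/45 = 0.5111
  k = 2: (23 + 22)/45 = 45/45 = 1

Summary (fraction, with percent):

explained: PC1 0.5111 (51.11%), PC2 0.4889 (48.89%);  cumulative: 0.5111, 1


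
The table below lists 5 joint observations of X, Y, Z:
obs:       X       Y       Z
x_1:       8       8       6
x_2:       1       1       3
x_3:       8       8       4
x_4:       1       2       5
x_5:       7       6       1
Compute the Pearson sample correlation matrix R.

Step 1 — column means:
  mean(X) = (8 + 1 + 8 + 1 + 7) / 5 = 25/5 = 5
  mean(Y) = (8 + 1 + 8 + 2 + 6) / 5 = 25/5 = 5
  mean(Z) = (6 + 3 + 4 + 5 + 1) / 5 = 19/5 = 3.8

Step 2 — sample variances and covariances s[i,j] = (1/(n-1)) · Σ_k (x_{k,i} - mean_i) · (x_{k,j} - mean_j), with n-1 = 4:
  s[X,X] = ((3)·(3) + (-4)·(-4) + (3)·(3) + (-4)·(-4) + (2)·(2)) / 4 = 54/4 = 13.5
  s[X,Y] = ((3)·(3) + (-4)·(-4) + (3)·(3) + (-4)·(-3) + (2)·(1)) / 4 = 48/4 = 12
  s[X,Z] = ((3)·(2.2) + (-4)·(-0.8) + (3)·(0.2) + (-4)·(1.2) + (2)·(-2.8)) / 4 = 0/4 = 0
  s[Y,Y] = ((3)·(3) + (-4)·(-4) + (3)·(3) + (-3)·(-3) + (1)·(1)) / 4 = 44/4 = 11
  s[Y,Z] = ((3)·(2.2) + (-4)·(-0.8) + (3)·(0.2) + (-3)·(1.2) + (1)·(-2.8)) / 4 = 4/4 = 1
  s[Z,Z] = ((2.2)·(2.2) + (-0.8)·(-0.8) + (0.2)·(0.2) + (1.2)·(1.2) + (-2.8)·(-2.8)) / 4 = 14.8/4 = 3.7
  Sample standard deviations s_i = √(s[i,i]):
  s(X) = √(13.5) = 3.6742
  s(Y) = √(11) = 3.3166
  s(Z) = √(3.7) = 1.9235

Step 3 — r_{ij} = s_{ij} / (s_i · s_j):
  r[X,X] = 1 (diagonal).
  r[X,Y] = 12 / (3.6742 · 3.3166) = 12 / 12.1861 = 0.9847
  r[X,Z] = 0 / (3.6742 · 1.9235) = 0 / 7.0675 = 0
  r[Y,Y] = 1 (diagonal).
  r[Y,Z] = 1 / (3.3166 · 1.9235) = 1 / 6.3797 = 0.1567
  r[Z,Z] = 1 (diagonal).

R is symmetric with unit diagonal. Assembling:

R = [[1, 0.9847, 0],
 [0.9847, 1, 0.1567],
 [0, 0.1567, 1]]


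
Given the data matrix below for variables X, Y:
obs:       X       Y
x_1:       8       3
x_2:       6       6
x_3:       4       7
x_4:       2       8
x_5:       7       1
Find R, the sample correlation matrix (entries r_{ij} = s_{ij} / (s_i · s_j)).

Step 1 — column means:
  mean(X) = (8 + 6 + 4 + 2 + 7) / 5 = 27/5 = 5.4
  mean(Y) = (3 + 6 + 7 + 8 + 1) / 5 = 25/5 = 5

Step 2 — sample variances and covariances s[i,j] = (1/(n-1)) · Σ_k (x_{k,i} - mean_i) · (x_{k,j} - mean_j), with n-1 = 4:
  s[X,X] = ((2.6)·(2.6) + (0.6)·(0.6) + (-1.4)·(-1.4) + (-3.4)·(-3.4) + (1.6)·(1.6)) / 4 = 23.2/4 = 5.8
  s[X,Y] = ((2.6)·(-2) + (0.6)·(1) + (-1.4)·(2) + (-3.4)·(3) + (1.6)·(-4)) / 4 = -24/4 = -6
  s[Y,Y] = ((-2)·(-2) + (1)·(1) + (2)·(2) + (3)·(3) + (-4)·(-4)) / 4 = 34/4 = 8.5
  Sample standard deviations s_i = √(s[i,i]):
  s(X) = √(5.8) = 2.4083
  s(Y) = √(8.5) = 2.9155

Step 3 — r_{ij} = s_{ij} / (s_i · s_j):
  r[X,X] = 1 (diagonal).
  r[X,Y] = -6 / (2.4083 · 2.9155) = -6 / 7.0214 = -0.8545
  r[Y,Y] = 1 (diagonal).

R is symmetric with unit diagonal. Assembling:

R = [[1, -0.8545],
 [-0.8545, 1]]


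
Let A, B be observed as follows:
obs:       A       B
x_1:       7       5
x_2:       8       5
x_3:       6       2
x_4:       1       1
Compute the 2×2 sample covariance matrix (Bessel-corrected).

Step 1 — column means:
  mean(A) = (7 + 8 + 6 + 1) / 4 = 22/4 = 5.5
  mean(B) = (5 + 5 + 2 + 1) / 4 = 13/4 = 3.25

Step 2 — sample covariance S[i,j] = (1/(n-1)) · Σ_k (x_{k,i} - mean_i) · (x_{k,j} - mean_j), with n-1 = 3.
  S[A,A] = ((1.5)·(1.5) + (2.5)·(2.5) + (0.5)·(0.5) + (-4.5)·(-4.5)) / 3 = 29/3 = 9.6667
  S[A,B] = ((1.5)·(1.75) + (2.5)·(1.75) + (0.5)·(-1.25) + (-4.5)·(-2.25)) / 3 = 16.5/3 = 5.5
  S[B,B] = ((1.75)·(1.75) + (1.75)·(1.75) + (-1.25)·(-1.25) + (-2.25)·(-2.25)) / 3 = 12.75/3 = 4.25

S is symmetric (S[j,i] = S[i,j]). Assembling:

S = [[9.6667, 5.5],
 [5.5, 4.25]]


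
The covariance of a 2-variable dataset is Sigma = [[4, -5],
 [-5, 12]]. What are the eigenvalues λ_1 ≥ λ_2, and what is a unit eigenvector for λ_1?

Step 1 — characteristic polynomial of 2×2 Sigma:
  det(Sigma - λI) = λ² - trace · λ + det = 0.
  trace = 4 + 12 = 16, det = 4·12 - (-5)² = 23.
Step 2 — discriminant:
  Δ = trace² - 4·det = 256 - 92 = 164.
Step 3 — eigenvalues:
  λ = (trace ± √Δ)/2 = (16 ± 12.8062)/2,
  λ_1 = 14.4031,  λ_2 = 1.5969.

Step 4 — unit eigenvector for λ_1: solve (Sigma - λ_1 I)v = 0. First row:
  (4 - 14.4031)·v_x + (-5)·v_y = 0, i.e. (-10.4031)·v_x + (-5)·v_y = 0,
  so v ∝ (b, λ_1 - a) = (-5, 10.4031); multiply by -1 so the first entry is positive: u = (5, -10.4031).
  ||u|| = √((5)² + (-10.4031)²) = √(133.225) ≈ 11.5423,
  v_1 = u/||u|| ≈ (0.4332, -0.9013) (||v_1|| = 1).

λ_1 = 14.4031,  λ_2 = 1.5969;  v_1 ≈ (0.4332, -0.9013)


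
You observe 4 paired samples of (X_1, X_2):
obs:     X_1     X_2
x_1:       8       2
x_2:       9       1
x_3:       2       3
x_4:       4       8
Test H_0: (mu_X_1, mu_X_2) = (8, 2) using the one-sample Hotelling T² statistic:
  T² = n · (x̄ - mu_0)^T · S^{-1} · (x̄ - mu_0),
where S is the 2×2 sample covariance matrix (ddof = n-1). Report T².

Step 1 — sample mean vector:
  mean(X_1) = (8 + 9 + 2 + 4) / 4 = 23/4 = 5.75
  mean(X_2) = (2 + 1 + 3 + 8) / 4 = 14/4 = 3.5
  x̄ = (5.75, 3.5),  deviation x̄ - mu_0 = (5.75, 3.5) - (8, 2) = (-2.25, 1.5).

Step 2 — sample covariance matrix, S[i,j] = (1/(n-1)) · Σ_k (x_{k,i} - mean_i) · (x_{k,j} - mean_j), divisor n-1 = 3:
  S[X_1,X_1] = ((2.25)·(2.25) + (3.25)·(3.25) + (-3.75)·(-3.75) + (-1.75)·(-1.75)) / 3 = 32.75/3 = 10.9167
  S[X_1,X_2] = ((2.25)·(-1.5) + (3.25)·(-2.5) + (-3.75)·(-0.5) + (-1.75)·(4.5)) / 3 = -17.5/3 = -5.8333
  S[X_2,X_2] = ((-1.5)·(-1.5) + (-2.5)·(-2.5) + (-0.5)·(-0.5) + (4.5)·(4.5)) / 3 = 29/3 = 9.6667
  S = [[10.9167, -5.8333],
 [-5.8333, 9.6667]].

Step 3 — invert S. det(S) = 10.9167·9.6667 - (-5.8333)² = 71.5.
  S^{-1} = (1/det) · [[d, -b], [-b, a]] = [[0.1352, 0.0816],
 [0.0816, 0.1527]].

Step 4 — quadratic form (x̄ - mu_0)^T · S^{-1} · (x̄ - mu_0):
  S^{-1} · (x̄ - mu_0) = (-0.1818, 0.0455),
  (x̄ - mu_0)^T · [...] = (-2.25)·(-0.1818) + (1.5)·(0.0455) = 0.4773.

Step 5 — scale by n: T² = 4 · 0.4773 = 1.9091.

T² ≈ 1.9091


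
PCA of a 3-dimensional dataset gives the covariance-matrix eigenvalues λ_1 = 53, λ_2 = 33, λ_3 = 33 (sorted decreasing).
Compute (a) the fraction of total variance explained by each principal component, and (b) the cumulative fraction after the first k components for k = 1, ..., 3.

Step 1 — total variance = trace(Sigma) = Σ λ_i = 53 + 33 + 33 = 119.

Step 2 — fraction explained by component i = λ_i / Σ λ:
  PC1: 53/119 = 0.4454
  PC2: 33/119 = 0.2773
  PC3: 33/119 = 0.2773

Step 3 — cumulative fraction after k components = (λ_1 + ... + λ_k) / Σ λ:
  k = 1: 53/119 = 0.4454
  k = 2: (53 + 33)/119 = 86/119 = 0.7227
  k = 3: (53 + 33 + 33)/119 = 119/119 = 1

Summary (fraction, with percent):

explained: PC1 0.4454 (44.54%), PC2 0.2773 (27.73%), PC3 0.2773 (27.73%);  cumulative: 0.4454, 0.7227, 1
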